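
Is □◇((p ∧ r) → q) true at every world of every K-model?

Tableau for the negation ¬□◇((p ∧ r) → q):
1. ¬□◇((p ∧ r) → q), 0
2. ¬◇((p ∧ r) → q), 1
Accessibility: 0R1
The negation has an open branch (countermodel exists).

No, not valid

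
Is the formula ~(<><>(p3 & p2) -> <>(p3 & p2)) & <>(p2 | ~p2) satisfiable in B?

Yes, satisfiable

1. ~(<><>(p3 & p2) -> <>(p3 & p2)) & <>(p2 | ~p2), 0
2. ~(<><>(p3 & p2) -> <>(p3 & p2)), 0
3. <>(p2 | ~p2), 0
4. <><>(p3 & p2), 0
5. ~<>(p3 & p2), 0
6. ~(p3 & p2), 0
7. ~p2, 0
8. p2 | ~p2, 1
9. ~(p3 & p2), 1
10. ~p2, 1
11. <>(p3 & p2), 2
12. ~(p3 & p2), 2
13. ~p2, 2
14. p3 & p2, 3
15. p3, 3
16. p2, 3
Accessibility: 0R0, 0R1, 0R2, 1R0, 1R1, 2R0, 2R2, 2R3, 3R2, 3R3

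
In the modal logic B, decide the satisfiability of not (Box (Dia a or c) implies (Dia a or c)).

Unsatisfiable

1. not (Box (Dia a or c) implies (Dia a or c)), u
2. Box (Dia a or c), u   [neg-implies-rule on 1]
3. not (Dia a or c), u   [neg-implies-rule on 1]
4. not Dia a, u   [neg-or-rule on 3]
5. not c, u   [neg-or-rule on 3]
6. Dia a or c, u   [Box-rule on 2 via uRu]
7. not a, u   [neg-Dia-rule on 4 via uRu]
8. Dia a, u   [or-rule on 6 (branches; this branch)]
9. a, v   [Dia-rule on 8: fresh world v, uRv]
10. Dia a or c, v   [Box-rule on 2 via uRv]
11. not a, v   [neg-Dia-rule on 4 via uRv]
Accessibility: uRu, uRv, vRu, vRv
Branch closes: a and not a both at v.
Every branch closes; the branch above is one of them.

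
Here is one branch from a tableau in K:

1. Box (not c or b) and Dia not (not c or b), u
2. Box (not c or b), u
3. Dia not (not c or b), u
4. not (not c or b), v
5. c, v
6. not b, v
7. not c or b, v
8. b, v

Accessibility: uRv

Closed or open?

Closed

Both b and not b appear at v.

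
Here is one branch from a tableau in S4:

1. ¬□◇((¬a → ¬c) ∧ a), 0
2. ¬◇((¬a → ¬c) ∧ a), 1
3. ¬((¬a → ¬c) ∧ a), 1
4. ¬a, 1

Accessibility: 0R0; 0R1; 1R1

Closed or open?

No world carries both an atom and its negation.

Not closed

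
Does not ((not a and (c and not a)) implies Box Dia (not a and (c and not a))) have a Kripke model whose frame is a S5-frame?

1. not ((not a and (c and not a)) implies Box Dia (not a and (c and not a))), w0
2. not a and (c and not a), w0
3. not Box Dia (not a and (c and not a)), w0
4. not a, w0
5. c and not a, w0
6. c, w0
7. not Dia (not a and (c and not a)), w1
8. not (not a and (c and not a)), w0
9. not (not a and (c and not a)), w1
10. not (c and not a), w0
11. not (c and not a), w1
12. a, w0
Accessibility: w0Rw0, w0Rw1, w1Rw0, w1Rw1
Branch closes: a and not a both at w0.
(One branch shown.) All branches close.

Unsatisfiable (every branch closes)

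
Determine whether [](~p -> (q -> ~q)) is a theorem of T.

No, not valid

Tableau for the negation ~[](~p -> (q -> ~q)):
1. ~[](~p -> (q -> ~q)), w0
2. ~(~p -> (q -> ~q)), w1
3. ~p, w1
4. ~(q -> ~q), w1
5. q, w1
Accessibility: w0Rw0, w0Rw1, w1Rw1
The negation has an open branch (countermodel exists).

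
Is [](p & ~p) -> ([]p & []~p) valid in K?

Yes, valid

Tableau for the negation ~([](p & ~p) -> ([]p & []~p)):
1. ~([](p & ~p) -> ([]p & []~p)), w0
2. [](p & ~p), w0
3. ~([]p & []~p), w0
4. ~[]~p, w0
5. p, w1
6. p & ~p, w1
7. ~p, w1
Accessibility: w0Rw1
Branch closes: p and ~p both at w1.
Every branch of the negation's tableau closes; the branch above is one of them.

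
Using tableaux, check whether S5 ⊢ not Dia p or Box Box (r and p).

Not valid

Tableau for the negation not (not Dia p or Box Box (r and p)):
1. not (not Dia p or Box Box (r and p)), w0
2. Dia p, w0   [neg-or-rule on 1]
3. not Box Box (r and p), w0   [neg-or-rule on 1]
4. p, w1   [Dia-rule on 2: fresh world w1, w0Rw1]
5. not Box (r and p), w2   [neg-Box-rule on 3: fresh world w2, w0Rw2]
6. not (r and p), w3   [neg-Box-rule on 5: fresh world w3, w2Rw3]
7. not p, w3   [neg-and-rule on 6 (branches; this branch)]
Accessibility: w0Rw0, w0Rw1, w0Rw2, w0Rw3, w1Rw0, w1Rw1, w1Rw2, w1Rw3, w2Rw0, w2Rw1, w2Rw2, w2Rw3, w3Rw0, w3Rw1, w3Rw2, w3Rw3
The negation has an open branch (countermodel exists).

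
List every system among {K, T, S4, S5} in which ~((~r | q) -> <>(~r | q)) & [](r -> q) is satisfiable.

K-tableau for the formula:
1. ~((~r | q) -> <>(~r | q)) & [](r -> q), 0
2. ~((~r | q) -> <>(~r | q)), 0
3. [](r -> q), 0
4. ~r | q, 0
5. ~<>(~r | q), 0
6. q, 0
Complete open branch: satisfiable in K.
T-tableau for the formula:
1. ~((~r | q) -> <>(~r | q)) & [](r -> q), 0
2. ~((~r | q) -> <>(~r | q)), 0
3. [](r -> q), 0
4. ~r | q, 0
5. ~<>(~r | q), 0
6. r -> q, 0
7. ~(~r | q), 0
8. r, 0
9. ~q, 0
10. q, 0
Accessibility: 0R0
Branch closes: q and ~q both at 0.
Every branch closes (one shown): unsatisfiable in T, hence also in S4, S5 (every S4/S5-frame is a T-frame).

K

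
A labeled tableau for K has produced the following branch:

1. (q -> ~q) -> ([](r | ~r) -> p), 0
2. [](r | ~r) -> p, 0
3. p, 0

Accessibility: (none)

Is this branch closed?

There is no literal clash: for every atom and world, at most one sign appears.

Open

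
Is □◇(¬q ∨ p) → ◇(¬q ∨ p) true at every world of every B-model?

Valid in B

Tableau for the negation ¬(□◇(¬q ∨ p) → ◇(¬q ∨ p)):
1. ¬(□◇(¬q ∨ p) → ◇(¬q ∨ p)), w0
2. □◇(¬q ∨ p), w0
3. ¬◇(¬q ∨ p), w0
4. ◇(¬q ∨ p), w0
5. ¬(¬q ∨ p), w0
6. q, w0
7. ¬p, w0
8. ¬q ∨ p, w1
9. ◇(¬q ∨ p), w1
10. ¬(¬q ∨ p), w1
11. q, w1
12. ¬p, w1
13. p, w1
Accessibility: w0Rw0, w0Rw1, w1Rw0, w1Rw1
Branch closes: p and ¬p both at w1.
Every branch of the negation's tableau closes; the branch above is one of them.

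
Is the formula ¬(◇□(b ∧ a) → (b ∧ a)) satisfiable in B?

1. ¬(◇□(b ∧ a) → (b ∧ a)), w0
2. ◇□(b ∧ a), w0   [¬→-rule on 1]
3. ¬(b ∧ a), w0   [¬→-rule on 1]
4. ¬a, w0   [¬∧-rule on 3 (branches; this branch)]
5. □(b ∧ a), w1   [◇-rule on 2: fresh world w1, w0Rw1]
6. b ∧ a, w0   [□-rule on 5 via w1Rw0]
7. b, w0   [∧-rule on 6]
8. a, w0   [∧-rule on 6]
Accessibility: w0Rw0, w0Rw1, w1Rw0, w1Rw1
Branch closes: a and ¬a both at w0.
Every branch closes; the branch above is one of them.

No, unsatisfiable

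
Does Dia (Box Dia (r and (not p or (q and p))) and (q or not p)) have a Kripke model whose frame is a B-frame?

1. Dia (Box Dia (r and (not p or (q and p))) and (q or not p)), w0
2. Box Dia (r and (not p or (q and p))) and (q or not p), w1   [Dia-rule on 1: fresh world w1, w0Rw1]
3. Box Dia (r and (not p or (q and p))), w1   [and-rule on 2]
4. q or not p, w1   [and-rule on 2]
5. Dia (r and (not p or (q and p))), w0   [Box-rule on 3 via w1Rw0]
6. Dia (r and (not p or (q and p))), w1   [Box-rule on 3 via w1Rw1]
7. not p, w1   [or-rule on 4 (branches; this branch)]
8. r and (not p or (q and p)), w2   [Dia-rule on 5: fresh world w2, w0Rw2]
9. r, w2   [and-rule on 8]
10. not p or (q and p), w2   [and-rule on 8]
11. q and p, w2   [or-rule on 10 (branches; this branch)]
12. q, w2   [and-rule on 11]
13. p, w2   [and-rule on 11]
14. r and (not p or (q and p)), w3   [Dia-rule on 6: fresh world w3, w1Rw3]
15. r, w3   [and-rule on 14]
16. not p or (q and p), w3   [and-rule on 14]
17. Dia (r and (not p or (q and p))), w3   [Box-rule on 3 via w1Rw3]
18. q and p, w3   [or-rule on 16 (branches; this branch)]
19. q, w3   [and-rule on 18]
20. p, w3   [and-rule on 18]
21. r and (not p or (q and p)), w4   [Dia-rule on 17: fresh world w4, w3Rw4]
22. r, w4   [and-rule on 21]
23. not p or (q and p), w4   [and-rule on 21]
24. q and p, w4   [or-rule on 23 (branches; this branch)]
25. q, w4   [and-rule on 24]
26. p, w4   [and-rule on 24]
Accessibility: w0Rw0, w0Rw1, w0Rw2, w1Rw0, w1Rw1, w1Rw3, w2Rw0, w2Rw2, w3Rw1, w3Rw3, w3Rw4, w4Rw3, w4Rw4

Yes, satisfiable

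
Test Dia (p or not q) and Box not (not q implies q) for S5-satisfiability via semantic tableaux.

Satisfiable

1. Dia (p or not q) and Box not (not q implies q), w0
2. Dia (p or not q), w0
3. Box not (not q implies q), w0
4. not (not q implies q), w0
5. not q, w0
6. p or not q, w1
7. not (not q implies q), w1
8. not q, w1
Accessibility: w0Rw0, w0Rw1, w1Rw0, w1Rw1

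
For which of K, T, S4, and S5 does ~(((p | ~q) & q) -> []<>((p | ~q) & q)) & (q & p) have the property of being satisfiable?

S5-tableau for the formula:
1. ~(((p | ~q) & q) -> []<>((p | ~q) & q)) & (q & p), 0
2. ~(((p | ~q) & q) -> []<>((p | ~q) & q)), 0
3. q & p, 0
4. (p | ~q) & q, 0
5. ~[]<>((p | ~q) & q), 0
6. q, 0
7. p, 0
8. p | ~q, 0
9. ~<>((p | ~q) & q), 1
10. ~((p | ~q) & q), 0
11. ~((p | ~q) & q), 1
12. ~(p | ~q), 0
13. ~p, 0
Accessibility: 0R0, 0R1, 1R0, 1R1
Branch closes: p and ~p both at 0.
Every branch closes (one shown): unsatisfiable in S5.
S4-tableau for the formula:
1. ~(((p | ~q) & q) -> []<>((p | ~q) & q)) & (q & p), 0
2. ~(((p | ~q) & q) -> []<>((p | ~q) & q)), 0
3. q & p, 0
4. (p | ~q) & q, 0
5. ~[]<>((p | ~q) & q), 0
6. q, 0
7. p, 0
8. p | ~q, 0
9. ~<>((p | ~q) & q), 1
10. ~((p | ~q) & q), 1
11. ~q, 1
Accessibility: 0R0, 0R1, 1R1
Complete open branch: satisfiable in S4, hence also in K, T (this S4-model is also a K-model and a T-model).

K, T, S4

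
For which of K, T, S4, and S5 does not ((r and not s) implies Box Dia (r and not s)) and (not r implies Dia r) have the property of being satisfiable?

S5-tableau for the formula:
1. not ((r and not s) implies Box Dia (r and not s)) and (not r implies Dia r), u
2. not ((r and not s) implies Box Dia (r and not s)), u   [and-rule on 1]
3. not r implies Dia r, u   [and-rule on 1]
4. r and not s, u   [neg-implies-rule on 2]
5. not Box Dia (r and not s), u   [neg-implies-rule on 2]
6. r, u   [and-rule on 4]
7. not s, u   [and-rule on 4]
8. Dia r, u   [implies-rule on 3 (branches; this branch)]
9. not Dia (r and not s), v   [neg-Box-rule on 5: fresh world v, uRv]
10. not (r and not s), u   [neg-Dia-rule on 9 via vRu]
11. not (r and not s), v   [neg-Dia-rule on 9 via vRv]
12. s, u   [neg-and-rule on 10 (branches; this branch)]
Accessibility: uRu, uRv, vRu, vRv
Branch closes: s and not s both at u.
Every branch closes (one shown): unsatisfiable in S5.
S4-tableau for the formula:
1. not ((r and not s) implies Box Dia (r and not s)) and (not r implies Dia r), u
2. not ((r and not s) implies Box Dia (r and not s)), u   [and-rule on 1]
3. not r implies Dia r, u   [and-rule on 1]
4. r and not s, u   [neg-implies-rule on 2]
5. not Box Dia (r and not s), u   [neg-implies-rule on 2]
6. r, u   [and-rule on 4]
7. not s, u   [and-rule on 4]
8. Dia r, u   [implies-rule on 3 (branches; this branch)]
9. not Dia (r and not s), v   [neg-Box-rule on 5: fresh world v, uRv]
10. not (r and not s), v   [neg-Dia-rule on 9 via vRv]
11. s, v   [neg-and-rule on 10 (branches; this branch)]
12. r, w   [Dia-rule on 8: fresh world w, uRw]
Accessibility: uRu, uRv, uRw, vRv, wRw
Complete open branch: satisfiable in S4, hence also in K, T (this S4-model is also a K-model and a T-model).

K, T, S4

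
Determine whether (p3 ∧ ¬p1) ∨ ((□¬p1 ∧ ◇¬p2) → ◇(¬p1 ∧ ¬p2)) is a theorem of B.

Tableau for the negation ¬((p3 ∧ ¬p1) ∨ ((□¬p1 ∧ ◇¬p2) → ◇(¬p1 ∧ ¬p2))):
1. ¬((p3 ∧ ¬p1) ∨ ((□¬p1 ∧ ◇¬p2) → ◇(¬p1 ∧ ¬p2))), 0
2. ¬(p3 ∧ ¬p1), 0
3. ¬((□¬p1 ∧ ◇¬p2) → ◇(¬p1 ∧ ¬p2)), 0
4. □¬p1 ∧ ◇¬p2, 0
5. ¬◇(¬p1 ∧ ¬p2), 0
6. □¬p1, 0
7. ◇¬p2, 0
8. ¬(¬p1 ∧ ¬p2), 0
9. ¬p1, 0
10. ¬p3, 0
11. p2, 0
12. ¬p2, 1
13. ¬(¬p1 ∧ ¬p2), 1
14. ¬p1, 1
15. p2, 1
Accessibility: 0R0, 0R1, 1R0, 1R1
Branch closes: p2 and ¬p2 both at 1.
All branches of the negation close; one closing branch shown above.

Valid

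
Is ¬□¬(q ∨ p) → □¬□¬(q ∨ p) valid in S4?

Not valid

Tableau for the negation ¬(¬□¬(q ∨ p) → □¬□¬(q ∨ p)):
1. ¬(¬□¬(q ∨ p) → □¬□¬(q ∨ p)), u
2. ¬□¬(q ∨ p), u   [¬→-rule on 1]
3. ¬□¬□¬(q ∨ p), u   [¬→-rule on 1]
4. q ∨ p, v   [¬□-rule on 2: fresh world v, uRv]
5. p, v   [∨-rule on 4 (branches; this branch)]
6. □¬(q ∨ p), w   [¬□-rule on 3: fresh world w, uRw]
7. ¬(q ∨ p), w   [□-rule on 6 via wRw]
8. ¬q, w   [¬∨-rule on 7]
9. ¬p, w   [¬∨-rule on 7]
Accessibility: uRu, uRv, uRw, vRv, wRw
The negation has an open branch (countermodel exists).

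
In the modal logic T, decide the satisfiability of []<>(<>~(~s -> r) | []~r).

Satisfiable

1. []<>(<>~(~s -> r) | []~r), 0
2. <>(<>~(~s -> r) | []~r), 0
3. <>~(~s -> r) | []~r, 1
4. <>(<>~(~s -> r) | []~r), 1
5. []~r, 1
6. ~r, 1
7. <>~(~s -> r) | []~r, 2
8. ~r, 2
9. []~r, 2
Accessibility: 0R0, 0R1, 1R1, 1R2, 2R2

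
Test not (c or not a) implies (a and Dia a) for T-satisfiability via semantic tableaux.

1. not (c or not a) implies (a and Dia a), w0
2. a and Dia a, w0   [implies-rule on 1 (branches; this branch)]
3. a, w0   [and-rule on 2]
4. Dia a, w0   [and-rule on 2]
5. a, w1   [Dia-rule on 4: fresh world w1, w0Rw1]
Accessibility: w0Rw0, w0Rw1, w1Rw1

Satisfiable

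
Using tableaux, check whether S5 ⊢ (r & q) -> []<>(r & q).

Yes, valid

Tableau for the negation ~((r & q) -> []<>(r & q)):
1. ~((r & q) -> []<>(r & q)), 0
2. r & q, 0
3. ~[]<>(r & q), 0
4. r, 0
5. q, 0
6. ~<>(r & q), 1
7. ~(r & q), 0
8. ~(r & q), 1
9. ~q, 0
Accessibility: 0R0, 0R1, 1R0, 1R1
Branch closes: q and ~q both at 0.
Every branch of the negation's tableau closes; the branch above is one of them.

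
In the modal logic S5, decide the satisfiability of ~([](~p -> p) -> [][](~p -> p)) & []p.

No, unsatisfiable

1. ~([](~p -> p) -> [][](~p -> p)) & []p, 0
2. ~([](~p -> p) -> [][](~p -> p)), 0   [&-rule on 1]
3. []p, 0   [&-rule on 1]
4. [](~p -> p), 0   [~->-rule on 2]
5. ~[][](~p -> p), 0   [~->-rule on 2]
6. p, 0   [[]-rule on 3 via 0R0]
7. ~p -> p, 0   [[]-rule on 4 via 0R0]
8. ~[](~p -> p), 1   [~[]-rule on 5: fresh world 1, 0R1]
9. p, 1   [[]-rule on 3 via 0R1]
10. ~p -> p, 1   [[]-rule on 4 via 0R1]
11. ~(~p -> p), 2   [~[]-rule on 8: fresh world 2, 1R2]
12. ~p, 2   [~->-rule on 11]
13. p, 2   [[]-rule on 3 via 0R2]
Accessibility: 0R0, 0R1, 0R2, 1R0, 1R1, 1R2, 2R0, 2R1, 2R2
Branch closes: p and ~p both at 2.
(One branch shown.) All branches close.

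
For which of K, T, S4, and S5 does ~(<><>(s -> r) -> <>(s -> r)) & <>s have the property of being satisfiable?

K, T

S4-tableau for the formula:
1. ~(<><>(s -> r) -> <>(s -> r)) & <>s, w0
2. ~(<><>(s -> r) -> <>(s -> r)), w0
3. <>s, w0
4. <><>(s -> r), w0
5. ~<>(s -> r), w0
6. ~(s -> r), w0
7. s, w0
8. ~r, w0
9. s, w1
10. ~(s -> r), w1
11. ~r, w1
12. <>(s -> r), w2
13. ~(s -> r), w2
14. s, w2
15. ~r, w2
16. s -> r, w3
17. ~(s -> r), w3
18. s, w3
19. ~r, w3
20. r, w3
Accessibility: w0Rw0, w0Rw1, w0Rw2, w0Rw3, w1Rw1, w2Rw2, w2Rw3, w3Rw3
Branch closes: r and ~r both at w3.
Every branch closes (one shown): unsatisfiable in S4, hence also in S5 (every S5-frame is an S4-frame).
T-tableau for the formula:
1. ~(<><>(s -> r) -> <>(s -> r)) & <>s, w0
2. ~(<><>(s -> r) -> <>(s -> r)), w0
3. <>s, w0
4. <><>(s -> r), w0
5. ~<>(s -> r), w0
6. ~(s -> r), w0
7. s, w0
8. ~r, w0
9. s, w1
10. ~(s -> r), w1
11. ~r, w1
12. <>(s -> r), w2
13. ~(s -> r), w2
14. s, w2
15. ~r, w2
16. s -> r, w3
17. r, w3
Accessibility: w0Rw0, w0Rw1, w0Rw2, w1Rw1, w2Rw2, w2Rw3, w3Rw3
Complete open branch: satisfiable in T, hence also in K (this T-model is also a K-model).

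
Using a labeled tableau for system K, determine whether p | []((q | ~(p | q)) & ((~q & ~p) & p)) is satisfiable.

Satisfiable

1. p | []((q | ~(p | q)) & ((~q & ~p) & p)), w0
2. []((q | ~(p | q)) & ((~q & ~p) & p)), w0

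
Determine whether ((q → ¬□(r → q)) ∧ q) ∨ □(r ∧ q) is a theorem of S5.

No, not valid

Tableau for the negation ¬(((q → ¬□(r → q)) ∧ q) ∨ □(r ∧ q)):
1. ¬(((q → ¬□(r → q)) ∧ q) ∨ □(r ∧ q)), u
2. ¬((q → ¬□(r → q)) ∧ q), u   [¬∨-rule on 1]
3. ¬□(r ∧ q), u   [¬∨-rule on 1]
4. ¬q, u   [¬∧-rule on 2 (branches; this branch)]
5. ¬(r ∧ q), v   [¬□-rule on 3: fresh world v, uRv]
6. ¬q, v   [¬∧-rule on 5 (branches; this branch)]
Accessibility: uRu, uRv, vRu, vRv
The negation has an open branch (countermodel exists).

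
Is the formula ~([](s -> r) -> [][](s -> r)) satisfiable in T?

Yes, satisfiable

1. ~([](s -> r) -> [][](s -> r)), u
2. [](s -> r), u   [~->-rule on 1]
3. ~[][](s -> r), u   [~->-rule on 1]
4. s -> r, u   [[]-rule on 2 via uRu]
5. r, u   [->-rule on 4 (branches; this branch)]
6. ~[](s -> r), v   [~[]-rule on 3: fresh world v, uRv]
7. s -> r, v   [[]-rule on 2 via uRv]
8. r, v   [->-rule on 7 (branches; this branch)]
9. ~(s -> r), w   [~[]-rule on 6: fresh world w, vRw]
10. s, w   [~->-rule on 9]
11. ~r, w   [~->-rule on 9]
Accessibility: uRu, uRv, vRv, vRw, wRw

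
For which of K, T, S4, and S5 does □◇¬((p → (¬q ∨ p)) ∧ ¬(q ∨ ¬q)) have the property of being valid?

T, S4, S5

K-tableau for the negation ¬□◇¬((p → (¬q ∨ p)) ∧ ¬(q ∨ ¬q)):
1. ¬□◇¬((p → (¬q ∨ p)) ∧ ¬(q ∨ ¬q)), 0
2. ¬◇¬((p → (¬q ∨ p)) ∧ ¬(q ∨ ¬q)), 1   [¬□-rule on 1: fresh world 1, 0R1]
Accessibility: 0R1
Complete open branch: countermodel on a K-frame, so not valid in K.
T-tableau for the negation ¬□◇¬((p → (¬q ∨ p)) ∧ ¬(q ∨ ¬q)):
1. ¬□◇¬((p → (¬q ∨ p)) ∧ ¬(q ∨ ¬q)), 0
2. ¬◇¬((p → (¬q ∨ p)) ∧ ¬(q ∨ ¬q)), 1   [¬□-rule on 1: fresh world 1, 0R1]
3. (p → (¬q ∨ p)) ∧ ¬(q ∨ ¬q), 1   [¬◇-rule on 2 via 1R1]
4. p → (¬q ∨ p), 1   [∧-rule on 3]
5. ¬(q ∨ ¬q), 1   [∧-rule on 3]
6. ¬q, 1   [¬∨-rule on 5]
7. q, 1   [¬∨-rule on 5]
Accessibility: 0R0, 0R1, 1R1
Branch closes: q and ¬q both at 1.
Every branch closes (one shown): valid in T, hence also in S4, S5 (every theorem of T is a theorem of S4 and S5).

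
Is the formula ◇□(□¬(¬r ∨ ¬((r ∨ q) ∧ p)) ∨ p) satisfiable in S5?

1. ◇□(□¬(¬r ∨ ¬((r ∨ q) ∧ p)) ∨ p), w0
2. □(□¬(¬r ∨ ¬((r ∨ q) ∧ p)) ∨ p), w1
3. □¬(¬r ∨ ¬((r ∨ q) ∧ p)) ∨ p, w0
4. □¬(¬r ∨ ¬((r ∨ q) ∧ p)) ∨ p, w1
5. p, w0
6. p, w1
Accessibility: w0Rw0, w0Rw1, w1Rw0, w1Rw1

Satisfiable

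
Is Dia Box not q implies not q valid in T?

No, not valid

Tableau for the negation not (Dia Box not q implies not q):
1. not (Dia Box not q implies not q), w0
2. Dia Box not q, w0
3. q, w0
4. Box not q, w1
5. not q, w1
Accessibility: w0Rw0, w0Rw1, w1Rw1
The negation has an open branch (countermodel exists).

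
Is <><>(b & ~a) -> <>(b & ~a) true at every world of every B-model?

Tableau for the negation ~(<><>(b & ~a) -> <>(b & ~a)):
1. ~(<><>(b & ~a) -> <>(b & ~a)), w0
2. <><>(b & ~a), w0
3. ~<>(b & ~a), w0
4. ~(b & ~a), w0
5. a, w0
6. <>(b & ~a), w1
7. ~(b & ~a), w1
8. a, w1
9. b & ~a, w2
10. b, w2
11. ~a, w2
Accessibility: w0Rw0, w0Rw1, w1Rw0, w1Rw1, w1Rw2, w2Rw1, w2Rw2
The negation has an open branch (countermodel exists).

No, not valid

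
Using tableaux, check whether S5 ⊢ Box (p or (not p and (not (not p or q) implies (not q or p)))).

Yes, valid

Tableau for the negation not Box (p or (not p and (not (not p or q) implies (not q or p)))):
1. not Box (p or (not p and (not (not p or q) implies (not q or p)))), 0
2. not (p or (not p and (not (not p or q) implies (not q or p)))), 1   [neg-Box-rule on 1: fresh world 1, 0R1]
3. not p, 1   [neg-or-rule on 2]
4. not (not p and (not (not p or q) implies (not q or p))), 1   [neg-or-rule on 2]
5. not (not (not p or q) implies (not q or p)), 1   [neg-and-rule on 4 (branches; this branch)]
6. not (not p or q), 1   [neg-implies-rule on 5]
7. not (not q or p), 1   [neg-implies-rule on 5]
8. p, 1   [neg-or-rule on 6]
9. not q, 1   [neg-or-rule on 6]
Accessibility: 0R0, 0R1, 1R0, 1R1
Branch closes: p and not p both at 1.
All branches of the negation close; one closing branch shown above.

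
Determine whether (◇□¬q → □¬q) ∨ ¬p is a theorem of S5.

Tableau for the negation ¬((◇□¬q → □¬q) ∨ ¬p):
1. ¬((◇□¬q → □¬q) ∨ ¬p), w0
2. ¬(◇□¬q → □¬q), w0
3. p, w0
4. ◇□¬q, w0
5. ¬□¬q, w0
6. □¬q, w1
7. ¬q, w0
8. ¬q, w1
9. q, w2
10. ¬q, w2
Accessibility: w0Rw0, w0Rw1, w0Rw2, w1Rw0, w1Rw1, w1Rw2, w2Rw0, w2Rw1, w2Rw2
Branch closes: q and ¬q both at w2.
All branches of the negation close; one closing branch shown above.

Yes, valid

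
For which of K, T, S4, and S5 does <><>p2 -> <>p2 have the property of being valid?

T-tableau for the negation ~(<><>p2 -> <>p2):
1. ~(<><>p2 -> <>p2), 0
2. <><>p2, 0
3. ~<>p2, 0
4. ~p2, 0
5. <>p2, 1
6. ~p2, 1
7. p2, 2
Accessibility: 0R0, 0R1, 1R1, 1R2, 2R2
Complete open branch: countermodel on a T-frame, so not valid in T, nor in K (the same frame is also a K-frame).
S4-tableau for the negation ~(<><>p2 -> <>p2):
1. ~(<><>p2 -> <>p2), 0
2. <><>p2, 0
3. ~<>p2, 0
4. ~p2, 0
5. <>p2, 1
6. ~p2, 1
7. p2, 2
8. ~p2, 2
Accessibility: 0R0, 0R1, 0R2, 1R1, 1R2, 2R2
Branch closes: p2 and ~p2 both at 2.
Every branch closes (one shown): valid in S4, hence also in S5 (every theorem of S4 is a theorem of S5).

S4, S5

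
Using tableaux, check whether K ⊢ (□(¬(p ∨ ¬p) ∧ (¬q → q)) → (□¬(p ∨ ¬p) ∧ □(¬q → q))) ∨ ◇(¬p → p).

Tableau for the negation ¬((□(¬(p ∨ ¬p) ∧ (¬q → q)) → (□¬(p ∨ ¬p) ∧ □(¬q → q))) ∨ ◇(¬p → p)):
1. ¬((□(¬(p ∨ ¬p) ∧ (¬q → q)) → (□¬(p ∨ ¬p) ∧ □(¬q → q))) ∨ ◇(¬p → p)), u
2. ¬(□(¬(p ∨ ¬p) ∧ (¬q → q)) → (□¬(p ∨ ¬p) ∧ □(¬q → q))), u   [¬∨-rule on 1]
3. ¬◇(¬p → p), u   [¬∨-rule on 1]
4. □(¬(p ∨ ¬p) ∧ (¬q → q)), u   [¬→-rule on 2]
5. ¬(□¬(p ∨ ¬p) ∧ □(¬q → q)), u   [¬→-rule on 2]
6. ¬□(¬q → q), u   [¬∧-rule on 5 (branches; this branch)]
7. ¬(¬q → q), v   [¬□-rule on 6: fresh world v, uRv]
8. ¬q, v   [¬→-rule on 7]
9. ¬(¬p → p), v   [¬◇-rule on 3 via uRv]
10. ¬p, v   [¬→-rule on 9]
11. ¬(p ∨ ¬p) ∧ (¬q → q), v   [□-rule on 4 via uRv]
12. ¬(p ∨ ¬p), v   [∧-rule on 11]
13. ¬q → q, v   [∧-rule on 11]
14. p, v   [¬∨-rule on 12]
Accessibility: uRv
Branch closes: p and ¬p both at v.
All branches of the negation close; one closing branch shown above.

Yes, valid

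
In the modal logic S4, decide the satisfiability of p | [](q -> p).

Yes, satisfiable

1. p | [](q -> p), u
2. [](q -> p), u
3. q -> p, u
4. p, u
Accessibility: uRu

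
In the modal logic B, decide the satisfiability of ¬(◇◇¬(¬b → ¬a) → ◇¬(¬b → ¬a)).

Satisfiable

1. ¬(◇◇¬(¬b → ¬a) → ◇¬(¬b → ¬a)), 0
2. ◇◇¬(¬b → ¬a), 0
3. ¬◇¬(¬b → ¬a), 0
4. ¬b → ¬a, 0
5. ¬a, 0
6. ◇¬(¬b → ¬a), 1
7. ¬b → ¬a, 1
8. ¬a, 1
9. ¬(¬b → ¬a), 2
10. ¬b, 2
11. a, 2
Accessibility: 0R0, 0R1, 1R0, 1R1, 1R2, 2R1, 2R2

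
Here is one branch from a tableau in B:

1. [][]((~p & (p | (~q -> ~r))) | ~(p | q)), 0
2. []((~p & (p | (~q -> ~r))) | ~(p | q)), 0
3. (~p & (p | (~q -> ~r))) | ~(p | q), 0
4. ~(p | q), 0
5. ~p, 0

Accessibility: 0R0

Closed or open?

No, open

No atom appears with both signs at the same world.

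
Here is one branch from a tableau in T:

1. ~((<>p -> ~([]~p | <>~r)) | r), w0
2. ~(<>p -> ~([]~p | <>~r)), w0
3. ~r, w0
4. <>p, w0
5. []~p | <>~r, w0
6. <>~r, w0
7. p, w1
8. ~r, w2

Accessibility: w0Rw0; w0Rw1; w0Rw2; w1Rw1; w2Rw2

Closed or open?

No atom appears with both signs at the same world.

No, open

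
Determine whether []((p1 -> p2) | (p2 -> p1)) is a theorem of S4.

Valid

Tableau for the negation ~[]((p1 -> p2) | (p2 -> p1)):
1. ~[]((p1 -> p2) | (p2 -> p1)), w0
2. ~((p1 -> p2) | (p2 -> p1)), w1
3. ~(p1 -> p2), w1
4. ~(p2 -> p1), w1
5. p1, w1
6. ~p2, w1
7. p2, w1
8. ~p1, w1
Accessibility: w0Rw0, w0Rw1, w1Rw1
Branch closes: p2 and ~p2 both at w1.
Every branch of the negation's tableau closes; the branch above is one of them.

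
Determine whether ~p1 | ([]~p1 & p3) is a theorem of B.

Tableau for the negation ~(~p1 | ([]~p1 & p3)):
1. ~(~p1 | ([]~p1 & p3)), u
2. p1, u
3. ~([]~p1 & p3), u
4. ~p3, u
Accessibility: uRu
The negation has an open branch (countermodel exists).

Invalid (countermodel exists)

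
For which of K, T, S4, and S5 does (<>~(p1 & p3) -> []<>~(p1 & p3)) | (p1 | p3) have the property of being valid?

S5

S5-tableau for the negation ~((<>~(p1 & p3) -> []<>~(p1 & p3)) | (p1 | p3)):
1. ~((<>~(p1 & p3) -> []<>~(p1 & p3)) | (p1 | p3)), u
2. ~(<>~(p1 & p3) -> []<>~(p1 & p3)), u   [~|-rule on 1]
3. ~(p1 | p3), u   [~|-rule on 1]
4. <>~(p1 & p3), u   [~->-rule on 2]
5. ~[]<>~(p1 & p3), u   [~->-rule on 2]
6. ~p1, u   [~|-rule on 3]
7. ~p3, u   [~|-rule on 3]
8. ~(p1 & p3), v   [<>-rule on 4: fresh world v, uRv]
9. ~p3, v   [~&-rule on 8 (branches; this branch)]
10. ~<>~(p1 & p3), w   [~[]-rule on 5: fresh world w, uRw]
11. p1 & p3, u   [~<>-rule on 10 via wRu]
12. p1, u   [&-rule on 11]
13. p3, u   [&-rule on 11]
Accessibility: uRu, uRv, uRw, vRu, vRv, vRw, wRu, wRv, wRw
Branch closes: p1 and ~p1 both at u.
Every branch closes (one shown): valid in S5.
S4-tableau for the negation ~((<>~(p1 & p3) -> []<>~(p1 & p3)) | (p1 | p3)):
1. ~((<>~(p1 & p3) -> []<>~(p1 & p3)) | (p1 | p3)), u
2. ~(<>~(p1 & p3) -> []<>~(p1 & p3)), u   [~|-rule on 1]
3. ~(p1 | p3), u   [~|-rule on 1]
4. <>~(p1 & p3), u   [~->-rule on 2]
5. ~[]<>~(p1 & p3), u   [~->-rule on 2]
6. ~p1, u   [~|-rule on 3]
7. ~p3, u   [~|-rule on 3]
8. ~(p1 & p3), v   [<>-rule on 4: fresh world v, uRv]
9. ~p3, v   [~&-rule on 8 (branches; this branch)]
10. ~<>~(p1 & p3), w   [~[]-rule on 5: fresh world w, uRw]
11. p1 & p3, w   [~<>-rule on 10 via wRw]
12. p1, w   [&-rule on 11]
13. p3, w   [&-rule on 11]
Accessibility: uRu, uRv, uRw, vRv, wRw
Complete open branch: countermodel on an S4-frame, so not valid in S4, nor in K, T (the same frame is also a K-frame and a T-frame).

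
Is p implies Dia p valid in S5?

Tableau for the negation not (p implies Dia p):
1. not (p implies Dia p), w0
2. p, w0
3. not Dia p, w0
4. not p, w0
Accessibility: w0Rw0
Branch closes: p and not p both at w0.
Every branch of the negation's tableau closes; the branch above is one of them.

Valid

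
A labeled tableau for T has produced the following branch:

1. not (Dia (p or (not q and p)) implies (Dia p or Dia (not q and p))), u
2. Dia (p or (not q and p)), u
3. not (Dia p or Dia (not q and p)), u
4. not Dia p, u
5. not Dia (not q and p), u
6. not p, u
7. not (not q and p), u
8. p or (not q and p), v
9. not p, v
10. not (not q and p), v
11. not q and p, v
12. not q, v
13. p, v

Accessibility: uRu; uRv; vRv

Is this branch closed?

Yes, closed

Both p and not p appear at v.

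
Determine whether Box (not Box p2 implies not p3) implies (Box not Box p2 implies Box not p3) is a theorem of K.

Valid

Tableau for the negation not (Box (not Box p2 implies not p3) implies (Box not Box p2 implies Box not p3)):
1. not (Box (not Box p2 implies not p3) implies (Box not Box p2 implies Box not p3)), w0
2. Box (not Box p2 implies not p3), w0   [neg-implies-rule on 1]
3. not (Box not Box p2 implies Box not p3), w0   [neg-implies-rule on 1]
4. Box not Box p2, w0   [neg-implies-rule on 3]
5. not Box not p3, w0   [neg-implies-rule on 3]
6. p3, w1   [neg-Box-rule on 5: fresh world w1, w0Rw1]
7. not Box p2 implies not p3, w1   [Box-rule on 2 via w0Rw1]
8. not Box p2, w1   [Box-rule on 4 via w0Rw1]
9. Box p2, w1   [implies-rule on 7 (branches; this branch)]
10. not p2, w2   [neg-Box-rule on 8: fresh world w2, w1Rw2]
11. p2, w2   [Box-rule on 9 via w1Rw2]
Accessibility: w0Rw1, w1Rw2
Branch closes: p2 and not p2 both at w2.
All branches of the negation close; one closing branch shown above.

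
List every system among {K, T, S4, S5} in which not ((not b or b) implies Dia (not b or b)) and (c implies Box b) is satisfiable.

K-tableau for the formula:
1. not ((not b or b) implies Dia (not b or b)) and (c implies Box b), u
2. not ((not b or b) implies Dia (not b or b)), u
3. c implies Box b, u
4. not b or b, u
5. not Dia (not b or b), u
6. Box b, u
7. b, u
Complete open branch: satisfiable in K.
T-tableau for the formula:
1. not ((not b or b) implies Dia (not b or b)) and (c implies Box b), u
2. not ((not b or b) implies Dia (not b or b)), u
3. c implies Box b, u
4. not b or b, u
5. not Dia (not b or b), u
6. not (not b or b), u
7. b, u
8. not b, u
Accessibility: uRu
Branch closes: b and not b both at u.
Every branch closes (one shown): unsatisfiable in T, hence also in S4, S5 (every S4/S5-frame is a T-frame).

K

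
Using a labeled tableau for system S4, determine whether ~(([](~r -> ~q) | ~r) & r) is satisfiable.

1. ~(([](~r -> ~q) | ~r) & r), 0
2. ~r, 0
Accessibility: 0R0

Satisfiable (open branch found)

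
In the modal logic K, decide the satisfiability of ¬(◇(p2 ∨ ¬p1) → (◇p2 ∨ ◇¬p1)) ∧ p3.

1. ¬(◇(p2 ∨ ¬p1) → (◇p2 ∨ ◇¬p1)) ∧ p3, 0
2. ¬(◇(p2 ∨ ¬p1) → (◇p2 ∨ ◇¬p1)), 0   [∧-rule on 1]
3. p3, 0   [∧-rule on 1]
4. ◇(p2 ∨ ¬p1), 0   [¬→-rule on 2]
5. ¬(◇p2 ∨ ◇¬p1), 0   [¬→-rule on 2]
6. ¬◇p2, 0   [¬∨-rule on 5]
7. ¬◇¬p1, 0   [¬∨-rule on 5]
8. p2 ∨ ¬p1, 1   [◇-rule on 4: fresh world 1, 0R1]
9. ¬p2, 1   [¬◇-rule on 6 via 0R1]
10. p1, 1   [¬◇-rule on 7 via 0R1]
11. ¬p1, 1   [∨-rule on 8 (branches; this branch)]
Accessibility: 0R1
Branch closes: p1 and ¬p1 both at 1.
(One branch shown.) All branches close.

Unsatisfiable (every branch closes)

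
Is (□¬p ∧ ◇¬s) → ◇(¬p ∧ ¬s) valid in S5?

Valid

Tableau for the negation ¬((□¬p ∧ ◇¬s) → ◇(¬p ∧ ¬s)):
1. ¬((□¬p ∧ ◇¬s) → ◇(¬p ∧ ¬s)), w0
2. □¬p ∧ ◇¬s, w0   [¬→-rule on 1]
3. ¬◇(¬p ∧ ¬s), w0   [¬→-rule on 1]
4. □¬p, w0   [∧-rule on 2]
5. ◇¬s, w0   [∧-rule on 2]
6. ¬(¬p ∧ ¬s), w0   [¬◇-rule on 3 via w0Rw0]
7. ¬p, w0   [□-rule on 4 via w0Rw0]
8. s, w0   [¬∧-rule on 6 (branches; this branch)]
9. ¬s, w1   [◇-rule on 5: fresh world w1, w0Rw1]
10. ¬(¬p ∧ ¬s), w1   [¬◇-rule on 3 via w0Rw1]
11. ¬p, w1   [□-rule on 4 via w0Rw1]
12. s, w1   [¬∧-rule on 10 (branches; this branch)]
Accessibility: w0Rw0, w0Rw1, w1Rw0, w1Rw1
Branch closes: s and ¬s both at w1.
All branches of the negation close; one closing branch shown above.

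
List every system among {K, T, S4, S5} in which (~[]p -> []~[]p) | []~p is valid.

S5

S4-tableau for the negation ~((~[]p -> []~[]p) | []~p):
1. ~((~[]p -> []~[]p) | []~p), 0
2. ~(~[]p -> []~[]p), 0
3. ~[]~p, 0
4. ~[]p, 0
5. ~[]~[]p, 0
6. p, 1
7. ~p, 2
8. []p, 3
9. p, 3
Accessibility: 0R0, 0R1, 0R2, 0R3, 1R1, 2R2, 3R3
Complete open branch: countermodel on an S4-frame, so not valid in S4, nor in K, T (the same frame is also a K-frame and a T-frame).
S5-tableau for the negation ~((~[]p -> []~[]p) | []~p):
1. ~((~[]p -> []~[]p) | []~p), 0
2. ~(~[]p -> []~[]p), 0
3. ~[]~p, 0
4. ~[]p, 0
5. ~[]~[]p, 0
6. p, 1
7. ~p, 2
8. []p, 3
9. p, 0
10. p, 2
Accessibility: 0R0, 0R1, 0R2, 0R3, 1R0, 1R1, 1R2, 1R3, 2R0, 2R1, 2R2, 2R3, 3R0, 3R1, 3R2, 3R3
Branch closes: p and ~p both at 2.
Every branch closes (one shown): valid in S5.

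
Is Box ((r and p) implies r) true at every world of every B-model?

Tableau for the negation not Box ((r and p) implies r):
1. not Box ((r and p) implies r), 0
2. not ((r and p) implies r), 1
3. r and p, 1
4. not r, 1
5. r, 1
6. p, 1
Accessibility: 0R0, 0R1, 1R0, 1R1
Branch closes: r and not r both at 1.
Every branch of the negation's tableau closes; the branch above is one of them.

Valid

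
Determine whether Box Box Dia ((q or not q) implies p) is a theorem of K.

Invalid (countermodel exists)

Tableau for the negation not Box Box Dia ((q or not q) implies p):
1. not Box Box Dia ((q or not q) implies p), u
2. not Box Dia ((q or not q) implies p), v
3. not Dia ((q or not q) implies p), w
Accessibility: uRv, vRw
The negation has an open branch (countermodel exists).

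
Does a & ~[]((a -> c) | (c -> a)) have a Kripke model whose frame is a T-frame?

Unsatisfiable

1. a & ~[]((a -> c) | (c -> a)), 0
2. a, 0
3. ~[]((a -> c) | (c -> a)), 0
4. ~((a -> c) | (c -> a)), 1
5. ~(a -> c), 1
6. ~(c -> a), 1
7. a, 1
8. ~c, 1
9. c, 1
10. ~a, 1
Accessibility: 0R0, 0R1, 1R1
Branch closes: c and ~c both at 1.
Every branch closes; the branch above is one of them.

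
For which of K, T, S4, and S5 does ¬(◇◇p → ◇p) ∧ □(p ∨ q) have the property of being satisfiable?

K, T

T-tableau for the formula:
1. ¬(◇◇p → ◇p) ∧ □(p ∨ q), 0
2. ¬(◇◇p → ◇p), 0
3. □(p ∨ q), 0
4. ◇◇p, 0
5. ¬◇p, 0
6. p ∨ q, 0
7. ¬p, 0
8. q, 0
9. ◇p, 1
10. p ∨ q, 1
11. ¬p, 1
12. q, 1
13. p, 2
Accessibility: 0R0, 0R1, 1R1, 1R2, 2R2
Complete open branch: satisfiable in T, hence also in K (this T-model is also a K-model).
S4-tableau for the formula:
1. ¬(◇◇p → ◇p) ∧ □(p ∨ q), 0
2. ¬(◇◇p → ◇p), 0
3. □(p ∨ q), 0
4. ◇◇p, 0
5. ¬◇p, 0
6. p ∨ q, 0
7. ¬p, 0
8. q, 0
9. ◇p, 1
10. p ∨ q, 1
11. ¬p, 1
12. q, 1
13. p, 2
14. p ∨ q, 2
15. ¬p, 2
Accessibility: 0R0, 0R1, 0R2, 1R1, 1R2, 2R2
Branch closes: p and ¬p both at 2.
Every branch closes (one shown): unsatisfiable in S4, hence also in S5 (every S5-frame is an S4-frame).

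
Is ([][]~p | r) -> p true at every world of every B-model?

Tableau for the negation ~(([][]~p | r) -> p):
1. ~(([][]~p | r) -> p), 0
2. [][]~p | r, 0   [~->-rule on 1]
3. ~p, 0   [~->-rule on 1]
4. r, 0   [|-rule on 2 (branches; this branch)]
Accessibility: 0R0
The negation has an open branch (countermodel exists).

Invalid (countermodel exists)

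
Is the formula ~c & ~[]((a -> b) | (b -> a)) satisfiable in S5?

1. ~c & ~[]((a -> b) | (b -> a)), u
2. ~c, u
3. ~[]((a -> b) | (b -> a)), u
4. ~((a -> b) | (b -> a)), v
5. ~(a -> b), v
6. ~(b -> a), v
7. a, v
8. ~b, v
9. b, v
10. ~a, v
Accessibility: uRu, uRv, vRu, vRv
Branch closes: b and ~b both at v.
Every branch closes; the branch above is one of them.

No, unsatisfiable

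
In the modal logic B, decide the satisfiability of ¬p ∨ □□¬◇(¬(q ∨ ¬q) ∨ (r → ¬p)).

Satisfiable (open branch found)

1. ¬p ∨ □□¬◇(¬(q ∨ ¬q) ∨ (r → ¬p)), u
2. □□¬◇(¬(q ∨ ¬q) ∨ (r → ¬p)), u   [∨-rule on 1 (branches; this branch)]
3. □¬◇(¬(q ∨ ¬q) ∨ (r → ¬p)), u   [□-rule on 2 via uRu]
4. ¬◇(¬(q ∨ ¬q) ∨ (r → ¬p)), u   [□-rule on 3 via uRu]
5. ¬(¬(q ∨ ¬q) ∨ (r → ¬p)), u   [¬◇-rule on 4 via uRu]
6. q ∨ ¬q, u   [¬∨-rule on 5]
7. ¬(r → ¬p), u   [¬∨-rule on 5]
8. r, u   [¬→-rule on 7]
9. p, u   [¬→-rule on 7]
10. ¬q, u   [∨-rule on 6 (branches; this branch)]
Accessibility: uRu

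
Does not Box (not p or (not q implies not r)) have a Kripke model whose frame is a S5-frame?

Satisfiable (open branch found)

1. not Box (not p or (not q implies not r)), u
2. not (not p or (not q implies not r)), v
3. p, v
4. not (not q implies not r), v
5. not q, v
6. r, v
Accessibility: uRu, uRv, vRu, vRv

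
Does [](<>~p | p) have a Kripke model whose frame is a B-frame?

Yes, satisfiable

1. [](<>~p | p), 0
2. <>~p | p, 0
3. p, 0
Accessibility: 0R0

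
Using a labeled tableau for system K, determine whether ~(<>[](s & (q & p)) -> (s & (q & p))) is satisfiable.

Satisfiable

1. ~(<>[](s & (q & p)) -> (s & (q & p))), u
2. <>[](s & (q & p)), u
3. ~(s & (q & p)), u
4. ~(q & p), u
5. ~p, u
6. [](s & (q & p)), v
Accessibility: uRv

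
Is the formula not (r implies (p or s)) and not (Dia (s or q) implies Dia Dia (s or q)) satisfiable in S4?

1. not (r implies (p or s)) and not (Dia (s or q) implies Dia Dia (s or q)), w0
2. not (r implies (p or s)), w0
3. not (Dia (s or q) implies Dia Dia (s or q)), w0
4. r, w0
5. not (p or s), w0
6. Dia (s or q), w0
7. not Dia Dia (s or q), w0
8. not p, w0
9. not s, w0
10. not Dia (s or q), w0
11. not (s or q), w0
12. not q, w0
13. s or q, w1
14. not Dia (s or q), w1
15. not (s or q), w1
16. not s, w1
17. not q, w1
18. q, w1
Accessibility: w0Rw0, w0Rw1, w1Rw1
Branch closes: q and not q both at w1.
(One branch shown.) All branches close.

Unsatisfiable (every branch closes)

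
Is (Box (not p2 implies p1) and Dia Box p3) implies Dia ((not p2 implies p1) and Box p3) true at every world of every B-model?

Valid

Tableau for the negation not ((Box (not p2 implies p1) and Dia Box p3) implies Dia ((not p2 implies p1) and Box p3)):
1. not ((Box (not p2 implies p1) and Dia Box p3) implies Dia ((not p2 implies p1) and Box p3)), u
2. Box (not p2 implies p1) and Dia Box p3, u   [neg-implies-rule on 1]
3. not Dia ((not p2 implies p1) and Box p3), u   [neg-implies-rule on 1]
4. Box (not p2 implies p1), u   [and-rule on 2]
5. Dia Box p3, u   [and-rule on 2]
6. not ((not p2 implies p1) and Box p3), u   [neg-Dia-rule on 3 via uRu]
7. not p2 implies p1, u   [Box-rule on 4 via uRu]
8. not Box p3, u   [neg-and-rule on 6 (branches; this branch)]
9. p1, u   [implies-rule on 7 (branches; this branch)]
10. Box p3, v   [Dia-rule on 5: fresh world v, uRv]
11. not ((not p2 implies p1) and Box p3), v   [neg-Dia-rule on 3 via uRv]
12. not p2 implies p1, v   [Box-rule on 4 via uRv]
13. p3, u   [Box-rule on 10 via vRu]
14. p3, v   [Box-rule on 10 via vRv]
15. not Box p3, v   [neg-and-rule on 11 (branches; this branch)]
16. p1, v   [implies-rule on 12 (branches; this branch)]
17. not p3, w   [neg-Box-rule on 8: fresh world w, uRw]
18. not ((not p2 implies p1) and Box p3), w   [neg-Dia-rule on 3 via uRw]
19. not p2 implies p1, w   [Box-rule on 4 via uRw]
20. not Box p3, w   [neg-and-rule on 18 (branches; this branch)]
21. p1, w   [implies-rule on 19 (branches; this branch)]
22. not p3, x   [neg-Box-rule on 15: fresh world x, vRx]
23. p3, x   [Box-rule on 10 via vRx]
Accessibility: uRu, uRv, uRw, vRu, vRv, vRx, wRu, wRw, xRv, xRx
Branch closes: p3 and not p3 both at x.
Every branch of the negation's tableau closes; the branch above is one of them.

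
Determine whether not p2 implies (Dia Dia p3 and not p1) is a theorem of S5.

Not valid

Tableau for the negation not (not p2 implies (Dia Dia p3 and not p1)):
1. not (not p2 implies (Dia Dia p3 and not p1)), w0
2. not p2, w0   [neg-implies-rule on 1]
3. not (Dia Dia p3 and not p1), w0   [neg-implies-rule on 1]
4. p1, w0   [neg-and-rule on 3 (branches; this branch)]
Accessibility: w0Rw0
The negation has an open branch (countermodel exists).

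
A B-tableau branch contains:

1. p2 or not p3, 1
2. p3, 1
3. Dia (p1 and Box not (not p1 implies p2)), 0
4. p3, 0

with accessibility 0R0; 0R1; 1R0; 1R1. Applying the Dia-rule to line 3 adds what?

a fresh world 2 with 0R2, and p1 and Box not (not p1 implies p2) at 2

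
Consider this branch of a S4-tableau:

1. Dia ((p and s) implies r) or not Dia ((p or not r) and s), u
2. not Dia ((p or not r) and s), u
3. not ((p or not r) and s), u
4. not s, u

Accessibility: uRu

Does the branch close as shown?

There is no literal clash: for every atom and world, at most one sign appears.

No, open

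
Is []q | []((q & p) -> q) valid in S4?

Tableau for the negation ~([]q | []((q & p) -> q)):
1. ~([]q | []((q & p) -> q)), u
2. ~[]q, u
3. ~[]((q & p) -> q), u
4. ~q, v
5. ~((q & p) -> q), w
6. q & p, w
7. ~q, w
8. q, w
9. p, w
Accessibility: uRu, uRv, uRw, vRv, wRw
Branch closes: q and ~q both at w.
Every branch of the negation's tableau closes; the branch above is one of them.

Valid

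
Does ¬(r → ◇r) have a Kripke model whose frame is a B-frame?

Unsatisfiable

1. ¬(r → ◇r), w0
2. r, w0   [¬→-rule on 1]
3. ¬◇r, w0   [¬→-rule on 1]
4. ¬r, w0   [¬◇-rule on 3 via w0Rw0]
Accessibility: w0Rw0
Branch closes: r and ¬r both at w0.
Every branch closes; the branch above is one of them.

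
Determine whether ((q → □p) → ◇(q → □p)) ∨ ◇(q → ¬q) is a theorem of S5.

Tableau for the negation ¬(((q → □p) → ◇(q → □p)) ∨ ◇(q → ¬q)):
1. ¬(((q → □p) → ◇(q → □p)) ∨ ◇(q → ¬q)), 0
2. ¬((q → □p) → ◇(q → □p)), 0
3. ¬◇(q → ¬q), 0
4. q → □p, 0
5. ¬◇(q → □p), 0
6. ¬(q → ¬q), 0
7. q, 0
8. ¬(q → □p), 0
9. ¬□p, 0
10. □p, 0
11. p, 0
12. ¬p, 1
13. ¬(q → ¬q), 1
14. q, 1
15. ¬(q → □p), 1
16. ¬□p, 1
17. p, 1
Accessibility: 0R0, 0R1, 1R0, 1R1
Branch closes: p and ¬p both at 1.
All branches of the negation close; one closing branch shown above.

Valid in S5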